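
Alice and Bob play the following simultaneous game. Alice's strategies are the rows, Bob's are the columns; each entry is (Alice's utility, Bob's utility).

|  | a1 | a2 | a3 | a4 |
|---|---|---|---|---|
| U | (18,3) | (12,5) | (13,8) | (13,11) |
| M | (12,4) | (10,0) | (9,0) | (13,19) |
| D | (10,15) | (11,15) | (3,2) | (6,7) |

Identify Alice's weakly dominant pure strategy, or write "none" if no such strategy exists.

U

U vs M: a1: 18>12, a2: 12>10, a3: 13>9, a4: 13=13.
U vs D: a1: 18>10, a2: 12>11, a3: 13>3, a4: 13>6.
U is at least as good as every other strategy against every opponent action, so it is weakly dominant.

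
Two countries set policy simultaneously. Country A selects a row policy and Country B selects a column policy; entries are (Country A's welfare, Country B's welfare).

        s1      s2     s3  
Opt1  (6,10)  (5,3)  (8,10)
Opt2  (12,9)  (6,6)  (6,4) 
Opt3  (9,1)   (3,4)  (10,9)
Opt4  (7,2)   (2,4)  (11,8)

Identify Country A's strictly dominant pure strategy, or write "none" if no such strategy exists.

Opt1 fails to dominate Opt2 at s1 (6<12).
Opt2 fails to dominate Opt1 at s3 (6<8).
Opt3 fails to dominate Opt1 at s2 (3<5).
Opt4 fails to dominate Opt1 at s2 (2<5).
No single strategy dominates all the others.

none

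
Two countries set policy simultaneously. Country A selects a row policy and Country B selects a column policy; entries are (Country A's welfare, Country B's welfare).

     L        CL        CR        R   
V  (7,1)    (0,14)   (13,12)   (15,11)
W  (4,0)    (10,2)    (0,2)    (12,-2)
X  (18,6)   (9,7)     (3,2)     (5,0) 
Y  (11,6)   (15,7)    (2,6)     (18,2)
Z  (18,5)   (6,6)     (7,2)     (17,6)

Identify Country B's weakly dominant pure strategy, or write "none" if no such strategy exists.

CL vs L: V: 14>1, W: 2>0, X: 7>6, Y: 7>6, Z: 6>5.
CL vs CR: V: 14>12, W: 2=2, X: 7>2, Y: 7>6, Z: 6>2.
CL vs R: V: 14>11, W: 2>-2, X: 7>0, Y: 7>2, Z: 6=6.
CL is at least as good as every other strategy against every opponent action, so it is weakly dominant.

CL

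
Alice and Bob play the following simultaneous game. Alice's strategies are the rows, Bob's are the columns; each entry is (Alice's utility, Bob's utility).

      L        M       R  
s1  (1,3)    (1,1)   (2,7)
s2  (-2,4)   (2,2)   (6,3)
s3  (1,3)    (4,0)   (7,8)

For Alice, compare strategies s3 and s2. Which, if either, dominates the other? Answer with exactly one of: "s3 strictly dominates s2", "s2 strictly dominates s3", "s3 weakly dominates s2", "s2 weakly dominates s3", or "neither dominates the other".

s3's payoffs vs s2's, by Bob's action — L: 1>-2, M: 4>2, R: 7>6.
s3 gives a strictly higher payoff against each choice by Bob, so s3 strictly dominates s2.

s3 strictly dominates s2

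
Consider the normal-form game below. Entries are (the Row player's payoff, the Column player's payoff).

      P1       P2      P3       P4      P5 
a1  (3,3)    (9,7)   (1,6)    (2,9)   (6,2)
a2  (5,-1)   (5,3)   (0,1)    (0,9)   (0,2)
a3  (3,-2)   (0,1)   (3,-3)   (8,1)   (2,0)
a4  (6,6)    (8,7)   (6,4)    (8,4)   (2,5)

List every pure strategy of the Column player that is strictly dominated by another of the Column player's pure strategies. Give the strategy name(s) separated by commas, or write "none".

P1, P3, P5

P2 strictly dominates P1 — a1: 7>3, a2: 3>-1, a3: 1>-2, a4: 7>6.
P2: no other strategy beats it everywhere (P1 at a1 (7>3); P3 at a1 (7>6); P4 at a3 (1=1); P5 at a1 (7>2)).
P2 strictly dominates P3 — a1: 7>6, a2: 3>1, a3: 1>-3, a4: 7>4.
Nothing dominates P4: P1 at a1 (9>3); P2 at a1 (9>7); P3 at a1 (9>6); P5 at a1 (9>2).
P5: dominated, since P2 does at least as well everywhere (a1: 7>2, a2: 3>2, a3: 1>0, a4: 7>5).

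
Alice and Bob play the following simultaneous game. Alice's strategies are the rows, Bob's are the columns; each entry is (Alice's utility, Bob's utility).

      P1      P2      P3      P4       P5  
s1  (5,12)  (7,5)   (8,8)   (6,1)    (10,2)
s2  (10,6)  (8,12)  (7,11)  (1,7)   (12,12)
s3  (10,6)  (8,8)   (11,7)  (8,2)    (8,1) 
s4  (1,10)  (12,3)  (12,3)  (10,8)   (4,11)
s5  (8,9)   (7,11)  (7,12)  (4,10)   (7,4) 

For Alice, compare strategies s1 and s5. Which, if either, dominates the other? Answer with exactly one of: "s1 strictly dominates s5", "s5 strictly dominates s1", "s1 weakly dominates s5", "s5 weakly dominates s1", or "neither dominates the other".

s1's payoffs vs s5's, by Bob's action — P1: 5<8, P2: 7=7, P3: 8>7, P4: 6>4, P5: 10>7.
s1 does better at P3, P4, P5 but worse at P1; neither strategy dominates the other.

neither dominates the other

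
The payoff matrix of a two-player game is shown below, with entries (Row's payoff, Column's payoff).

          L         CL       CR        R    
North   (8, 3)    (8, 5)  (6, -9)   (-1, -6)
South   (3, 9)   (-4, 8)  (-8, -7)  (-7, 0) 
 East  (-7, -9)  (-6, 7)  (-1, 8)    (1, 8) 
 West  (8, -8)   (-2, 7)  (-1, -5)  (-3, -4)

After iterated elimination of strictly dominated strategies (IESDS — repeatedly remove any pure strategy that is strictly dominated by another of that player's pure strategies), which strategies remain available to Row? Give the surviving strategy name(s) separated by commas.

North, East

Row's strategy South is strictly dominated by North (L: 8>3, CL: 8>-4, CR: 6>-8, R: -1>-7) and is removed.
For Column, CL strictly dominates L on the remaining rows (North: 5>3, East: 7>-9, West: 7>-8); eliminate L.
Row's strategy West is strictly dominated by North (CL: 8>-2, CR: 6>-1, R: -1>-3) and is removed.
Among the remaining strategies, none is strictly dominated by another pure strategy of the same player, so the elimination stops.
Surviving strategies — Row: {North, East}; Column: {CL, CR, R}.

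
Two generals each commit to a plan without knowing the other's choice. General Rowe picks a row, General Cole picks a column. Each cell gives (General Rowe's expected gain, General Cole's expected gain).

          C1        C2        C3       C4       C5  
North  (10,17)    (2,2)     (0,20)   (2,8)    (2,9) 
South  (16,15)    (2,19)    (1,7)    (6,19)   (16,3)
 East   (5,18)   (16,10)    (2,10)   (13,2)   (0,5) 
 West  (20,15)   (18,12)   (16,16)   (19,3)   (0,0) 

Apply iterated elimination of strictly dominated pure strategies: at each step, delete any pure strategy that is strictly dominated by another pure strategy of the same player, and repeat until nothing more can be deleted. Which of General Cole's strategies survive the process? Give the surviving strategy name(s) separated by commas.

C3

For General Cole, C1 strictly dominates C5 on the remaining rows (North: 17>9, South: 15>3, East: 18>5, West: 15>0); eliminate C5.
Row North is eliminated: West beats it against every remaining column (C1: 20>10, C2: 18>2, C3: 16>0, C4: 19>2).
For General Rowe, West strictly dominates South on the remaining columns (C1: 20>16, C2: 18>2, C3: 16>1, C4: 19>6); eliminate South.
General Rowe's strategy East is strictly dominated by West (C1: 20>5, C2: 18>16, C3: 16>2, C4: 19>13) and is removed.
For General Cole, C3 strictly dominates C1 on the remaining rows (West: 16>15); eliminate C1.
Column C2 is eliminated: C3 beats it against every remaining row (West: 16>12).
General Cole's strategy C4 is strictly dominated by C3 (West: 16>3) and is removed.
Among the remaining strategies, none is strictly dominated by another pure strategy of the same player, so the elimination stops.
Surviving strategies — General Rowe: {West}; General Cole: {C3}.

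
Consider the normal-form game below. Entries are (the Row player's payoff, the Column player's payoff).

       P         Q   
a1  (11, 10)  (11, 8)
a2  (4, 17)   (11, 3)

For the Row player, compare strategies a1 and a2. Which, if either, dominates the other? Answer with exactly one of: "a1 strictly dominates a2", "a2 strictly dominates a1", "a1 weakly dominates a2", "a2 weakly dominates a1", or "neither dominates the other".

a1 weakly dominates a2

Compare a1 to a2 across every action of the Column player: P: 11>4, Q: 11=11.
a1 is at least as good everywhere and strictly better somewhere (tied only at Q), so a1 weakly but not strictly dominates a2.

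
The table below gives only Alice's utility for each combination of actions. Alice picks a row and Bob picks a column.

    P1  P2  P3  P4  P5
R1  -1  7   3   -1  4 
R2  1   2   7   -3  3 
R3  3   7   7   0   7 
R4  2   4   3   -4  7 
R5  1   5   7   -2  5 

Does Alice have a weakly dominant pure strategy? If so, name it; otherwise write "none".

R3 vs R1: P1: 3>-1, P2: 7=7, P3: 7>3, P4: 0>-1, P5: 7>4.
R3 vs R2: P1: 3>1, P2: 7>2, P3: 7=7, P4: 0>-3, P5: 7>3.
R3 vs R4: P1: 3>2, P2: 7>4, P3: 7>3, P4: 0>-4, P5: 7=7.
R3 vs R5: P1: 3>1, P2: 7>5, P3: 7=7, P4: 0>-2, P5: 7>5.
R3 is at least as good as every other strategy against every opponent action, so it is weakly dominant.

R3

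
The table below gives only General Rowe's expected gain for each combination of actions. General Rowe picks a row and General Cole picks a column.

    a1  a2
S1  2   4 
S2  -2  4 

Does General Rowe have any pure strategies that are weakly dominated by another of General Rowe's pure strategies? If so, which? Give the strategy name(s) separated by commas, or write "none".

Nothing dominates S1: S2 at a1 (2>-2).
S2 is weakly dominated by S1 (a1: 2>-2, a2: 4=4).

S2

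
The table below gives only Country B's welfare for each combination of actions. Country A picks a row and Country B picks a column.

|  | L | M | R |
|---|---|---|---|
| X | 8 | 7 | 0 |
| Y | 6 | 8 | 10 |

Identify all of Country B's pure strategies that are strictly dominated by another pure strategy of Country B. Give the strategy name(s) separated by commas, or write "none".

L is not dominated — it holds its own against M at X (8>7); R at X (8>0).
M: no other strategy beats it everywhere (L at Y (8>6); R at X (7>0)).
Nothing dominates R: L at Y (10>6); M at Y (10>8).

none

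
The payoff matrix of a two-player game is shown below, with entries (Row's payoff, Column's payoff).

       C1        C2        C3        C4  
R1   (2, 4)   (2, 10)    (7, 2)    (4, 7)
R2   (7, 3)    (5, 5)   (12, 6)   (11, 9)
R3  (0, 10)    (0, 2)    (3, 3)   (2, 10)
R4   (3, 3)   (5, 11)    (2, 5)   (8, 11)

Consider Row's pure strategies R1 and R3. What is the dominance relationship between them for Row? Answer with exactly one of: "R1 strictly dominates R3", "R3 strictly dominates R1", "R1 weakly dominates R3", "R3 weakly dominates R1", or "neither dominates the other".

R1's payoffs vs R3's, by Column's action — C1: 2>0, C2: 2>0, C3: 7>3, C4: 4>2.
R1 gives a strictly higher payoff against every action of Column, so R1 strictly dominates R3.

R1 strictly dominates R3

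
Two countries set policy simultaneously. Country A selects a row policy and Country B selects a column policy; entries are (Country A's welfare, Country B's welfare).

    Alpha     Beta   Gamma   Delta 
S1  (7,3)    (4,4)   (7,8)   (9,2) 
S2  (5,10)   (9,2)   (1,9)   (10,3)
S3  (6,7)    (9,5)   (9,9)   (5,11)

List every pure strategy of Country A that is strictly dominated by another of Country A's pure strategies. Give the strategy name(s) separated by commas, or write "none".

none

S1 is not dominated — it holds its own against S2 at Alpha (7>5); S3 at Alpha (7>6).
Nothing dominates S2: S1 at Beta (9>4); S3 at Beta (9=9).
S3 is not dominated — it holds its own against S1 at Beta (9>4); S2 at Alpha (6>5).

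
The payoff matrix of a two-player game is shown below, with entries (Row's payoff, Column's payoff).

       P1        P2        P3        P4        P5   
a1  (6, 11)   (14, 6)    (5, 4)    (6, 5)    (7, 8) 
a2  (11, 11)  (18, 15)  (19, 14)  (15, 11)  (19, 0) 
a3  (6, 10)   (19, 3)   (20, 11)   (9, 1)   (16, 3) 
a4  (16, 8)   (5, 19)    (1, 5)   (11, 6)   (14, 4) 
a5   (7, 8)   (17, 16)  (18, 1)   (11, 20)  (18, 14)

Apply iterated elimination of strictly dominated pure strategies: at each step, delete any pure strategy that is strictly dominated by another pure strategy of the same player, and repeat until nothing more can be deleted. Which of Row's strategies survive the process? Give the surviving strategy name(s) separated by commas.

a2, a3, a4

Row a1 is eliminated: a2 beats it against every remaining column (P1: 11>6, P2: 18>14, P3: 19>5, P4: 15>6, P5: 19>7).
Row a5 is eliminated: a2 beats it against every remaining column (P1: 11>7, P2: 18>17, P3: 19>18, P4: 15>11, P5: 19>18).
Column's strategy P4 is strictly dominated by P2 (a2: 15>11, a3: 3>1, a4: 19>6) and is removed.
Column's strategy P5 is strictly dominated by P1 (a2: 11>0, a3: 10>3, a4: 8>4) and is removed.
Among the remaining strategies, none is strictly dominated by another pure strategy of the same player, so the elimination stops.
Surviving strategies — Row: {a2, a3, a4}; Column: {P1, P2, P3}.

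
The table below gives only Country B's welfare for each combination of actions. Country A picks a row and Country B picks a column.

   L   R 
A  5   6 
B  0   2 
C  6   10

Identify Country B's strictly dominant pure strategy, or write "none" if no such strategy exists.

R vs L: A: 6>5, B: 2>0, C: 10>6.
R strictly beats every other strategy against every opponent action, so it is strictly dominant.

R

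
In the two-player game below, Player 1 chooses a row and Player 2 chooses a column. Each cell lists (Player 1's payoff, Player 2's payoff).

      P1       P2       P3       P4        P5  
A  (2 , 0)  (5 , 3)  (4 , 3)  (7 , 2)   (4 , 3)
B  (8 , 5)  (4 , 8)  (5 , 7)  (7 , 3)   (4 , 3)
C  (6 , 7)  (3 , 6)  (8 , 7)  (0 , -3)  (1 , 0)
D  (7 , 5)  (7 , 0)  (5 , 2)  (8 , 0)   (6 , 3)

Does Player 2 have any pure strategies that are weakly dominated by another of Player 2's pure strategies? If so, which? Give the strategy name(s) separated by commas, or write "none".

P4

Nothing dominates P1: P2 at C (7>6); P3 at D (5>2); P4 at B (5>3); P5 at B (5>3).
Nothing dominates P2: P1 at A (3>0); P3 at B (8>7); P4 at A (3>2); P5 at B (8>3).
P3: no other strategy beats it everywhere (P1 at A (3>0); P2 at C (7>6); P4 at A (3>2); P5 at B (7>3)).
P4: dominated, since P2 does at least as well everywhere (A: 3>2, B: 8>3, C: 6>-3, D: 0=0).
P5: no other strategy beats it everywhere (P1 at A (3>0); P2 at D (3>0); P3 at D (3>2); P4 at A (3>2)).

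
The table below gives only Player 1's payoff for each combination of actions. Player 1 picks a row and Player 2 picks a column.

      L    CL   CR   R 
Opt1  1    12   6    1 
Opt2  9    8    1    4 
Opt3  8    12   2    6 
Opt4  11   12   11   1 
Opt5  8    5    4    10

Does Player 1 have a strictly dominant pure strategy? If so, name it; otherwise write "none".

Opt1 fails to dominate Opt2 at L (1<9).
Opt2 fails to dominate Opt1 at CL (8<12).
Opt3 fails to dominate Opt1 at CL (12=12).
Opt4 fails to dominate Opt1 at CL (12=12).
Opt5 fails to dominate Opt1 at CL (5<12).
No single strategy dominates all the others.

none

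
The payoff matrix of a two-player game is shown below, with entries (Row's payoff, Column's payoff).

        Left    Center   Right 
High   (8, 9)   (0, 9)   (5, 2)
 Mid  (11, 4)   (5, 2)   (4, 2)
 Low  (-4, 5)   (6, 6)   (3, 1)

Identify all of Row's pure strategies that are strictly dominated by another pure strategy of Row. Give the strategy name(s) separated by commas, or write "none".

High is not dominated — it holds its own against Mid at Right (5>4); Low at Left (8>-4).
Mid is not dominated — it holds its own against High at Left (11>8); Low at Left (11>-4).
Low is not dominated — it holds its own against High at Center (6>0); Mid at Center (6>5).

none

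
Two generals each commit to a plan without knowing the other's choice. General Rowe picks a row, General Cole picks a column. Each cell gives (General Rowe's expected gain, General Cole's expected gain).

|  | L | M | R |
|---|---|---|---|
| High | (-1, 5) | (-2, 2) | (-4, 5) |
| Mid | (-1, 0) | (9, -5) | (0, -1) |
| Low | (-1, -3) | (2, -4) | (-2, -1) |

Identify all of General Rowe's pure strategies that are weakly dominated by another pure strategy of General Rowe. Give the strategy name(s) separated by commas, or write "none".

High, Low

High is weakly dominated by Mid (L: -1=-1, M: 9>-2, R: 0>-4).
Mid: no other strategy beats it everywhere (High at M (9>-2); Low at M (9>2)).
Low is weakly dominated by Mid (L: -1=-1, M: 9>2, R: 0>-2).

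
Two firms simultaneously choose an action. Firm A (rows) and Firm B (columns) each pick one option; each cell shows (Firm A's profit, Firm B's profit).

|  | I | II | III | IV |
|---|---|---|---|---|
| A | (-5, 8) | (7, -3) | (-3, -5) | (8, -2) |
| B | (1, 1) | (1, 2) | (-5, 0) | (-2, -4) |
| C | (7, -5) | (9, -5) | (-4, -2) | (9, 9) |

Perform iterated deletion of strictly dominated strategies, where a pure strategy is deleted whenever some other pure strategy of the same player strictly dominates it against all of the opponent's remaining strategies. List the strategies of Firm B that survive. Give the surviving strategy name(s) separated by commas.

For Firm A, C strictly dominates B on the remaining columns (I: 7>1, II: 9>1, III: -4>-5, IV: 9>-2); eliminate B.
Firm B's strategy II is strictly dominated by IV (A: -2>-3, C: 9>-5) and is removed.
Column III is eliminated: IV beats it against every remaining row (A: -2>-5, C: 9>-2).
Firm A's strategy A is strictly dominated by C (I: 7>-5, IV: 9>8) and is removed.
For Firm B, IV strictly dominates I on the remaining rows (C: 9>-5); eliminate I.
Among the remaining strategies, none is strictly dominated by another pure strategy of the same player, so the elimination stops.
Surviving strategies — Firm A: {C}; Firm B: {IV}.

IV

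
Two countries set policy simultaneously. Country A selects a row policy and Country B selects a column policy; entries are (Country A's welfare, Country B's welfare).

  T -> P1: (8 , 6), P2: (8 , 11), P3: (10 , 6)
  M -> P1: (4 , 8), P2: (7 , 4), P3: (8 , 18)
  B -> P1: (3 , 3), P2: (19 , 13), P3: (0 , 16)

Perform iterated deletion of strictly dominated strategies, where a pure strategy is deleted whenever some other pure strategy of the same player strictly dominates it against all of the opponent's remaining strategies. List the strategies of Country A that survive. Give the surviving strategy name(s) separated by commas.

Country A's strategy M is strictly dominated by T (P1: 8>4, P2: 8>7, P3: 10>8) and is removed.
Column P1 is eliminated: P2 beats it against every remaining row (T: 11>6, B: 13>3).
Among the remaining strategies, none is strictly dominated by another pure strategy of the same player, so the elimination stops.
Surviving strategies — Country A: {T, B}; Country B: {P2, P3}.

T, B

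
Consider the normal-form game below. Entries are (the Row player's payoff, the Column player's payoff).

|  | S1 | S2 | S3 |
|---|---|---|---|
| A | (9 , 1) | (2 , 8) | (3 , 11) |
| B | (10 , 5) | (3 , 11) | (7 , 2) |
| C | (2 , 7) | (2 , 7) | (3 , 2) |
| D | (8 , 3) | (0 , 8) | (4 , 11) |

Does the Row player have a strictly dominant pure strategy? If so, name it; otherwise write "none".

B

B vs A: S1: 10>9, S2: 3>2, S3: 7>3.
B vs C: S1: 10>2, S2: 3>2, S3: 7>3.
B vs D: S1: 10>8, S2: 3>0, S3: 7>4.
B strictly beats every other strategy against every opponent action, so it is strictly dominant.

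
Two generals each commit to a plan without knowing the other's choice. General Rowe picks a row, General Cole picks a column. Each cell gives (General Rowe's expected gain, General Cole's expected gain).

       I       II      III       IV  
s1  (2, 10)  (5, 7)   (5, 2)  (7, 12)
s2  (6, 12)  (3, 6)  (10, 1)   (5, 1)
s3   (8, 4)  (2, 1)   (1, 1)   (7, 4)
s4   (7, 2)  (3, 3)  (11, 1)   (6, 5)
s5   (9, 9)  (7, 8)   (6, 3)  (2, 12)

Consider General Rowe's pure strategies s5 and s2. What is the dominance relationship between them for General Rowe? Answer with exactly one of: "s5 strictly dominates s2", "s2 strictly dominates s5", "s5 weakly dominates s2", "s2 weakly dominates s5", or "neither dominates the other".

neither dominates the other

s5's payoffs vs s2's, by General Cole's action — I: 9>6, II: 7>3, III: 6<10, IV: 2<5.
s5 does better at I, II but worse at III, IV; neither strategy dominates the other.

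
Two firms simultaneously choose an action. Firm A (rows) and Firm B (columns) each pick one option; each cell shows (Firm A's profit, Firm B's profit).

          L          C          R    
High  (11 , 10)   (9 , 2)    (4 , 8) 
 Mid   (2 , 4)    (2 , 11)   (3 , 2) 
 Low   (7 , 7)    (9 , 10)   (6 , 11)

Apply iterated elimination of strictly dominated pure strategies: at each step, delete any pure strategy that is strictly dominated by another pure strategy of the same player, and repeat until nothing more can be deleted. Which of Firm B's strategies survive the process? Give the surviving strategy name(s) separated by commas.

L, R

For Firm A, High strictly dominates Mid on the remaining columns (L: 11>2, C: 9>2, R: 4>3); eliminate Mid.
Firm B's strategy C is strictly dominated by R (High: 8>2, Low: 11>10) and is removed.
Among the remaining strategies, none is strictly dominated by another pure strategy of the same player, so the elimination stops.
Surviving strategies — Firm A: {High, Low}; Firm B: {L, R}.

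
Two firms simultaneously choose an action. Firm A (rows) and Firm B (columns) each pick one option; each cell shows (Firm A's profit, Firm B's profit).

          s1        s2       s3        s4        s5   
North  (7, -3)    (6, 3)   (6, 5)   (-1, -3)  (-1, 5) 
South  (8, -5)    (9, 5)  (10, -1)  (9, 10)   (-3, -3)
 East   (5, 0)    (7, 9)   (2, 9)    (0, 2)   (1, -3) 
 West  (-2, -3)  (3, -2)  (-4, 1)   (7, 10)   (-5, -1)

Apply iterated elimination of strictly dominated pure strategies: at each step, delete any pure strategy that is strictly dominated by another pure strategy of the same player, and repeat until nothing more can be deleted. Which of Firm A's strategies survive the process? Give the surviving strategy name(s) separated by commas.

North, South, East

For Firm A, South strictly dominates West on the remaining columns (s1: 8>-2, s2: 9>3, s3: 10>-4, s4: 9>7, s5: -3>-5); eliminate West.
Column s1 is eliminated: s2 beats it against every remaining row (North: 3>-3, South: 5>-5, East: 9>0).
Among the remaining strategies, none is strictly dominated by another pure strategy of the same player, so the elimination stops.
Surviving strategies — Firm A: {North, South, East}; Firm B: {s2, s3, s4, s5}.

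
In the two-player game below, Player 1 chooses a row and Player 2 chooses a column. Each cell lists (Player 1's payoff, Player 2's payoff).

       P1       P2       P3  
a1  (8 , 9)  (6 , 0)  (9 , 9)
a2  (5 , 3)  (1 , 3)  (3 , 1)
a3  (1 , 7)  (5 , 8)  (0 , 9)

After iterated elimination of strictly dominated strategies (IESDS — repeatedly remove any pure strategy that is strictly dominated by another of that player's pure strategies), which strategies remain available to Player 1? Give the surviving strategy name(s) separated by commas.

For Player 1, a1 strictly dominates a2 on the remaining columns (P1: 8>5, P2: 6>1, P3: 9>3); eliminate a2.
For Player 1, a1 strictly dominates a3 on the remaining columns (P1: 8>1, P2: 6>5, P3: 9>0); eliminate a3.
For Player 2, P1 strictly dominates P2 on the remaining rows (a1: 9>0); eliminate P2.
Among the remaining strategies, none is strictly dominated by another pure strategy of the same player, so the elimination stops.
Surviving strategies — Player 1: {a1}; Player 2: {P1, P3}.

a1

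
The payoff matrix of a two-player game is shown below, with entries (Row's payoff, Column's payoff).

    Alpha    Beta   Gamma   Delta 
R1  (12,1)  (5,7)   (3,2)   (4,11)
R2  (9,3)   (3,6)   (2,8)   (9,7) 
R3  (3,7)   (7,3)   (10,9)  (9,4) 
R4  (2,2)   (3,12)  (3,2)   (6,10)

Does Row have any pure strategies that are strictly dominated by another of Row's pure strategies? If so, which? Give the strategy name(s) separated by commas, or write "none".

R4

R1 is not dominated — it holds its own against R2 at Alpha (12>9); R3 at Alpha (12>3); R4 at Alpha (12>2).
R2 is not dominated — it holds its own against R1 at Delta (9>4); R3 at Alpha (9>3); R4 at Alpha (9>2).
Nothing dominates R3: R1 at Beta (7>5); R2 at Beta (7>3); R4 at Alpha (3>2).
R3 strictly dominates R4 — Alpha: 3>2, Beta: 7>3, Gamma: 10>3, Delta: 9>6.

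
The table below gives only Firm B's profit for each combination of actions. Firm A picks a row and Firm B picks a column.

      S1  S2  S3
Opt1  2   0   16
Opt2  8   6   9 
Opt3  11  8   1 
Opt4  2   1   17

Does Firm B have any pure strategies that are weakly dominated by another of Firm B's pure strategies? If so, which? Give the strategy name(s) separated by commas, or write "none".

S2

S1: no other strategy beats it everywhere (S2 at Opt1 (2>0); S3 at Opt3 (11>1)).
S1 weakly dominates S2 — Opt1: 2>0, Opt2: 8>6, Opt3: 11>8, Opt4: 2>1.
S3 is not dominated — it holds its own against S1 at Opt1 (16>2); S2 at Opt1 (16>0).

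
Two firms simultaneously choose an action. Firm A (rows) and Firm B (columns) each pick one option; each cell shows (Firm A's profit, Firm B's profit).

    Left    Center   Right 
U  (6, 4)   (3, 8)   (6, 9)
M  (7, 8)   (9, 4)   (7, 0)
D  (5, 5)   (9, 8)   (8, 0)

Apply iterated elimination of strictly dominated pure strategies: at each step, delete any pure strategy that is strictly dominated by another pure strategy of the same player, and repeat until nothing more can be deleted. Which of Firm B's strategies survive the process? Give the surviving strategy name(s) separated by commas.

For Firm A, M strictly dominates U on the remaining columns (Left: 7>6, Center: 9>3, Right: 7>6); eliminate U.
Firm B's strategy Right is strictly dominated by Left (M: 8>0, D: 5>0) and is removed.
Among the remaining strategies, none is strictly dominated by another pure strategy of the same player, so the elimination stops.
Surviving strategies — Firm A: {M, D}; Firm B: {Left, Center}.

Left, Center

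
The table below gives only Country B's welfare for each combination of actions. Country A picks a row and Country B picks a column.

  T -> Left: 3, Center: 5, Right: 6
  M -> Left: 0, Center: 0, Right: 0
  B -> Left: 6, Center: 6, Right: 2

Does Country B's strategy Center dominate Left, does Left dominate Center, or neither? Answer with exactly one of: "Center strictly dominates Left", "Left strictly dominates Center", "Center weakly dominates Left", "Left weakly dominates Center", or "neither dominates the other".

Compare Center to Left across each opponent action: T: 5>3, M: 0=0, B: 6=6.
Center is at least as good everywhere and strictly better somewhere (tied only at M, B), so Center weakly but not strictly dominates Left.

Center weakly dominates Left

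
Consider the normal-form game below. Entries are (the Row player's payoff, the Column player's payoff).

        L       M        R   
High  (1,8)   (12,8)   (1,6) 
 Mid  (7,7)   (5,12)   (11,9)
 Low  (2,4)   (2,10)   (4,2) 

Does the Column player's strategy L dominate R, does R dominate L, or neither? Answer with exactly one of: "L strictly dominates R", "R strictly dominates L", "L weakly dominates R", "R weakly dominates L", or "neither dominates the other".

neither dominates the other

Compare L to R across each choice by the Row player: High: 8>6, Mid: 7<9, Low: 4>2.
L does better at High, Low but worse at Mid; neither strategy dominates the other.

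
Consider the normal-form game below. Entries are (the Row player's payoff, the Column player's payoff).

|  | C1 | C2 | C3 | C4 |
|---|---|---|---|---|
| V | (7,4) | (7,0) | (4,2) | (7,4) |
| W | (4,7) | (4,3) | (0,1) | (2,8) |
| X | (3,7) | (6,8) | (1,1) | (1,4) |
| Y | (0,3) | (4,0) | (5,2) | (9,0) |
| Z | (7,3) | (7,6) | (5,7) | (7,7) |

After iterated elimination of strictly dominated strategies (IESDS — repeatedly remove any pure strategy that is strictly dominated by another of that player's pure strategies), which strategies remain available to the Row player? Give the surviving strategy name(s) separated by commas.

V, Y, Z

Row W is eliminated: V beats it against every remaining column (C1: 7>4, C2: 7>4, C3: 4>0, C4: 7>2).
Row X is eliminated: V beats it against every remaining column (C1: 7>3, C2: 7>6, C3: 4>1, C4: 7>1).
The Column player's strategy C2 is strictly dominated by C3 (V: 2>0, Y: 2>0, Z: 7>6) and is removed.
Among the remaining strategies, none is strictly dominated by another pure strategy of the same player, so the elimination stops.
Surviving strategies — the Row player: {V, Y, Z}; the Column player: {C1, C3, C4}.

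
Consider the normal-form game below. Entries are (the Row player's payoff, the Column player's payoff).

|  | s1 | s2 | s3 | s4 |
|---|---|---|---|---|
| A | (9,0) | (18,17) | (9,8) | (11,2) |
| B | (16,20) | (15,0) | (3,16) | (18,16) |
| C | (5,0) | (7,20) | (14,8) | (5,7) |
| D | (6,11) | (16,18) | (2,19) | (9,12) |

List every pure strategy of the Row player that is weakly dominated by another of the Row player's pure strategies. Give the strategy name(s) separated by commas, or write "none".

D

A is not dominated — it holds its own against B at s2 (18>15); C at s1 (9>5); D at s1 (9>6).
B: no other strategy beats it everywhere (A at s1 (16>9); C at s1 (16>5); D at s1 (16>6)).
Nothing dominates C: A at s3 (14>9); B at s3 (14>3); D at s3 (14>2).
D is weakly dominated by A (s1: 9>6, s2: 18>16, s3: 9>2, s4: 11>9).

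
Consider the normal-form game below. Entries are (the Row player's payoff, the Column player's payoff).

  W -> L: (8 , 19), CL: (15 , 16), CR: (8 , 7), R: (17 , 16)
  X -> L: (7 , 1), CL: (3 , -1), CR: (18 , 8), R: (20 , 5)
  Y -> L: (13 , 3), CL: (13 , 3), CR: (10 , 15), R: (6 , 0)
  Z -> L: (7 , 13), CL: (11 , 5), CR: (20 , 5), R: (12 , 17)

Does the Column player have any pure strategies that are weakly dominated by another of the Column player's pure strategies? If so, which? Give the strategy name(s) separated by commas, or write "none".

L: no other strategy beats it everywhere (CL at W (19>16); CR at W (19>7); R at W (19>16)).
L weakly dominates CL — W: 19>16, X: 1>-1, Y: 3=3, Z: 13>5.
CR is not dominated — it holds its own against L at X (8>1); CL at X (8>-1); R at X (8>5).
R: no other strategy beats it everywhere (L at X (5>1); CL at X (5>-1); CR at W (16>7)).

CL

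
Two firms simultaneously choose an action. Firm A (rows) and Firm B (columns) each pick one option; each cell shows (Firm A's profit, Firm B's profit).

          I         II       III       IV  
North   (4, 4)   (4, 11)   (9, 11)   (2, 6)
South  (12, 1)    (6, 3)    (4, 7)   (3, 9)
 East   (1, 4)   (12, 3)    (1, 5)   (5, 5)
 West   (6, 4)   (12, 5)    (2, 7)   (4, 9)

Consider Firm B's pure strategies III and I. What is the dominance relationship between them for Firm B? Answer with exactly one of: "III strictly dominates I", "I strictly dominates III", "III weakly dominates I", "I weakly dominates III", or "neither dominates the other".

Compare III to I across every action of Firm A: North: 11>4, South: 7>1, East: 5>4, West: 7>4.
Every comparison favours III, so III strictly dominates I.

III strictly dominates I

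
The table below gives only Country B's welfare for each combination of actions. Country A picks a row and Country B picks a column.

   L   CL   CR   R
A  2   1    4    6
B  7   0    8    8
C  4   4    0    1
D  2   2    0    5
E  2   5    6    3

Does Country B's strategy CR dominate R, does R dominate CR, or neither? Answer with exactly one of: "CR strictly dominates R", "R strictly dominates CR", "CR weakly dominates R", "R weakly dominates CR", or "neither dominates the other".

neither dominates the other

Compare CR to R across each opponent action: A: 4<6, B: 8=8, C: 0<1, D: 0<5, E: 6>3.
CR does better at E but worse at A, C, D; neither strategy dominates the other.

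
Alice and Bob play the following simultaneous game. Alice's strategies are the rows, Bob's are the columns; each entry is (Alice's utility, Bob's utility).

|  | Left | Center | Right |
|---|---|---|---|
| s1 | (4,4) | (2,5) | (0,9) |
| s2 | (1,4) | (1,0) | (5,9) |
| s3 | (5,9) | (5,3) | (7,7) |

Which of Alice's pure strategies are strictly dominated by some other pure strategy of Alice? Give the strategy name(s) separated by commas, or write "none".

s1, s2

s1: dominated, since s3 does at least as well everywhere (Left: 5>4, Center: 5>2, Right: 7>0).
s2: dominated, since s3 does at least as well everywhere (Left: 5>1, Center: 5>1, Right: 7>5).
s3: no other strategy beats it everywhere (s1 at Left (5>4); s2 at Left (5>1)).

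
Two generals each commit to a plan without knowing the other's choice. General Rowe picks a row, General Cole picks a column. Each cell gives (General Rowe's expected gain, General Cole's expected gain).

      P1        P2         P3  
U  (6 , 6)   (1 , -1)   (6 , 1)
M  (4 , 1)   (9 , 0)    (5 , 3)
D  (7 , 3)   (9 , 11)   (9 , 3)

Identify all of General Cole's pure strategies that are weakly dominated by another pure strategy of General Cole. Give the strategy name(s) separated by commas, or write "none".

Nothing dominates P1: P2 at U (6>-1); P3 at U (6>1).
P2: no other strategy beats it everywhere (P1 at D (11>3); P3 at D (11>3)).
Nothing dominates P3: P1 at M (3>1); P2 at U (1>-1).

none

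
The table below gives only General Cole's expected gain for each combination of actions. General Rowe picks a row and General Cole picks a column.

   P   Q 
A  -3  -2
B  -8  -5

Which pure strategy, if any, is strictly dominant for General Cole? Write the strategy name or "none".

Q

Q vs P: A: -2>-3, B: -5>-8.
Q strictly beats every other strategy against every opponent action, so it is strictly dominant.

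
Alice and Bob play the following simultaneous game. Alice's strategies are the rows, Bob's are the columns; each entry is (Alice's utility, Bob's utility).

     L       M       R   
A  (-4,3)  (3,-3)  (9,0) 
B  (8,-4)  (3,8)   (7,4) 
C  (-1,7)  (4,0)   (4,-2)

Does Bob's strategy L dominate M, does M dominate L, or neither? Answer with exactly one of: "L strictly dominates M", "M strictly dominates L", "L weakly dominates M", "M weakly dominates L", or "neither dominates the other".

neither dominates the other

Compare L to M across each choice by Alice: A: 3>-3, B: -4<8, C: 7>0.
L does better at A, C but worse at B; neither strategy dominates the other.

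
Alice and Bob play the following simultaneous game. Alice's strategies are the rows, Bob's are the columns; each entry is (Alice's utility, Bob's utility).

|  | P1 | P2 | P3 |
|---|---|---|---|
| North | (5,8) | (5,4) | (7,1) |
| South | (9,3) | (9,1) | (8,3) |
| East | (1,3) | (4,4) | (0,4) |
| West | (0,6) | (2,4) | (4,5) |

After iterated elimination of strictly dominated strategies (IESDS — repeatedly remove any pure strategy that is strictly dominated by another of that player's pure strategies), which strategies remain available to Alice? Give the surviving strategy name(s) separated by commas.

For Alice, South strictly dominates North on the remaining columns (P1: 9>5, P2: 9>5, P3: 8>7); eliminate North.
Alice's strategy East is strictly dominated by South (P1: 9>1, P2: 9>4, P3: 8>0) and is removed.
Row West is eliminated: South beats it against every remaining column (P1: 9>0, P2: 9>2, P3: 8>4).
For Bob, P1 strictly dominates P2 on the remaining rows (South: 3>1); eliminate P2.
Among the remaining strategies, none is strictly dominated by another pure strategy of the same player, so the elimination stops.
Surviving strategies — Alice: {South}; Bob: {P1, P3}.

South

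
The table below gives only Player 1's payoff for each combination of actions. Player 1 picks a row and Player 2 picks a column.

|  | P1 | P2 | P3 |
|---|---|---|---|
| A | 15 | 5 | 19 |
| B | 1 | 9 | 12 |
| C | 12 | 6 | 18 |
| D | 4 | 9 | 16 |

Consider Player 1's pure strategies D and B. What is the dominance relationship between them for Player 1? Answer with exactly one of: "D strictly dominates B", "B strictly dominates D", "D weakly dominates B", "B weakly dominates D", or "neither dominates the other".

Compare D to B across every action of Player 2: P1: 4>1, P2: 9=9, P3: 16>12.
D is at least as good everywhere and strictly better somewhere (tied only at P2), so D weakly but not strictly dominates B.

D weakly dominates B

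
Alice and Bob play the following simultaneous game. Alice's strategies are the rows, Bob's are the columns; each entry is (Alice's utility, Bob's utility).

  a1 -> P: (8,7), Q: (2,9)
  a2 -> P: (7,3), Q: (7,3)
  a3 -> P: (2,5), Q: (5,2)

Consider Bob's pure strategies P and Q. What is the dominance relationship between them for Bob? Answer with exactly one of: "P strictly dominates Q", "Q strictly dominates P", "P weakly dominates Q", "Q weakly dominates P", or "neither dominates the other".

P's payoffs vs Q's, by Alice's action — a1: 7<9, a2: 3=3, a3: 5>2.
P does better at a3 but worse at a1; neither strategy dominates the other.

neither dominates the other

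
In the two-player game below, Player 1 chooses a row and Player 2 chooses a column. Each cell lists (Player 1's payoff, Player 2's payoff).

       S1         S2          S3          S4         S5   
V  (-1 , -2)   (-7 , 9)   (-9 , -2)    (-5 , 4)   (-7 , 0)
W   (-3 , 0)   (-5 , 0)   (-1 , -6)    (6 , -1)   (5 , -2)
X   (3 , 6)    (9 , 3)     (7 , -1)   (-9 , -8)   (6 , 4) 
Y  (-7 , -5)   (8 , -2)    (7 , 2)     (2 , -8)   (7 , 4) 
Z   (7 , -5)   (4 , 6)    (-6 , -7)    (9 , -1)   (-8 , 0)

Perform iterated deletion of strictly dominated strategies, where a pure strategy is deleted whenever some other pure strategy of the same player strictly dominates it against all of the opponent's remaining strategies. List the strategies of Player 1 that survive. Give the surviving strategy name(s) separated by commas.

Player 2's strategy S3 is strictly dominated by S5 (V: 0>-2, W: -2>-6, X: 4>-1, Y: 4>2, Z: 0>-7) and is removed.
For Player 2, S2 strictly dominates S4 on the remaining rows (V: 9>4, W: 0>-1, X: 3>-8, Y: -2>-8, Z: 6>-1); eliminate S4.
Row V is eliminated: X beats it against every remaining column (S1: 3>-1, S2: 9>-7, S5: 6>-7).
Player 1's strategy W is strictly dominated by X (S1: 3>-3, S2: 9>-5, S5: 6>5) and is removed.
Among the remaining strategies, none is strictly dominated by another pure strategy of the same player, so the elimination stops.
Surviving strategies — Player 1: {X, Y, Z}; Player 2: {S1, S2, S5}.

X, Y, Z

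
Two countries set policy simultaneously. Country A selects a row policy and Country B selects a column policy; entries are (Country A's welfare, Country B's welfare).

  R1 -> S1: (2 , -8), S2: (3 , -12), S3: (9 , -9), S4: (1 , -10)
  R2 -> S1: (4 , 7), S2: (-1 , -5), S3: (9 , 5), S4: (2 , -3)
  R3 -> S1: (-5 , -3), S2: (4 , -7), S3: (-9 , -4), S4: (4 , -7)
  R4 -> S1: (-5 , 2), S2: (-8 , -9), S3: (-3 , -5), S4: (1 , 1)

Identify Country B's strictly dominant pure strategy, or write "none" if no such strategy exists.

S1

S1 vs S2: R1: -8>-12, R2: 7>-5, R3: -3>-7, R4: 2>-9.
S1 vs S3: R1: -8>-9, R2: 7>5, R3: -3>-4, R4: 2>-5.
S1 vs S4: R1: -8>-10, R2: 7>-3, R3: -3>-7, R4: 2>1.
S1 strictly beats every other strategy against every opponent action, so it is strictly dominant.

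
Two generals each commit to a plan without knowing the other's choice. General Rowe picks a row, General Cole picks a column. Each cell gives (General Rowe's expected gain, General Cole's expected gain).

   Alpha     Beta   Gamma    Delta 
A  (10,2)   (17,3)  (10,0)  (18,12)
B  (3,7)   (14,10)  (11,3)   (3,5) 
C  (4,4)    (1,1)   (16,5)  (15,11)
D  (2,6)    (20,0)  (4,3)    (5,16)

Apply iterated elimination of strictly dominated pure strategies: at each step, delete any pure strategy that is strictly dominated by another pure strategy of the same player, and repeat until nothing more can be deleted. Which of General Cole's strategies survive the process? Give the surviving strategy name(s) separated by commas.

Delta

For General Cole, Delta strictly dominates Gamma on the remaining rows (A: 12>0, B: 5>3, C: 11>5, D: 16>3); eliminate Gamma.
For General Rowe, A strictly dominates B on the remaining columns (Alpha: 10>3, Beta: 17>14, Delta: 18>3); eliminate B.
Row C is eliminated: A beats it against every remaining column (Alpha: 10>4, Beta: 17>1, Delta: 18>15).
General Cole's strategy Alpha is strictly dominated by Delta (A: 12>2, D: 16>6) and is removed.
For General Cole, Delta strictly dominates Beta on the remaining rows (A: 12>3, D: 16>0); eliminate Beta.
For General Rowe, A strictly dominates D on the remaining columns (Delta: 18>5); eliminate D.
Among the remaining strategies, none is strictly dominated by another pure strategy of the same player, so the elimination stops.
Surviving strategies — General Rowe: {A}; General Cole: {Delta}.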